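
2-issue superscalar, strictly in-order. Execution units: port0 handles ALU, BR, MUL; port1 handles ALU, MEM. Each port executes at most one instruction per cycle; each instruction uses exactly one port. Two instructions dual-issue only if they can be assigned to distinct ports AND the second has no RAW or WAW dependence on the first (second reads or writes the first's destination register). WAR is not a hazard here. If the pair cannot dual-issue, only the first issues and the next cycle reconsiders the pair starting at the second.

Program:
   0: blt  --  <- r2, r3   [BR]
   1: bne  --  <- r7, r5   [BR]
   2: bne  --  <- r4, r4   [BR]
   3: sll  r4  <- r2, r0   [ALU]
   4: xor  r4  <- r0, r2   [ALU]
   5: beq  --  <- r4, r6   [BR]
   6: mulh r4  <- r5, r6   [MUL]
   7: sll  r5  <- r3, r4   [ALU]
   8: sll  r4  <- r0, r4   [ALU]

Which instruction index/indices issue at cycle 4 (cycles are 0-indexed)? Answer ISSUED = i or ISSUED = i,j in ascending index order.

#0 head=0: blt.BR i0 no-port BR/BR
#1 head=1: bne.BR i1 no-port BR/BR
#2 head=2: bne.BR sll.ALU i2,i3 dual
#3 head=4: xor.ALU i4 RAW r4
#4 head=5: beq.BR i5 no-port BR/MUL
#5 head=6: mulh.MUL i6 RAW r4
#6 head=7: sll.ALU sll.ALU i7,i8 dual

ISSUED = 5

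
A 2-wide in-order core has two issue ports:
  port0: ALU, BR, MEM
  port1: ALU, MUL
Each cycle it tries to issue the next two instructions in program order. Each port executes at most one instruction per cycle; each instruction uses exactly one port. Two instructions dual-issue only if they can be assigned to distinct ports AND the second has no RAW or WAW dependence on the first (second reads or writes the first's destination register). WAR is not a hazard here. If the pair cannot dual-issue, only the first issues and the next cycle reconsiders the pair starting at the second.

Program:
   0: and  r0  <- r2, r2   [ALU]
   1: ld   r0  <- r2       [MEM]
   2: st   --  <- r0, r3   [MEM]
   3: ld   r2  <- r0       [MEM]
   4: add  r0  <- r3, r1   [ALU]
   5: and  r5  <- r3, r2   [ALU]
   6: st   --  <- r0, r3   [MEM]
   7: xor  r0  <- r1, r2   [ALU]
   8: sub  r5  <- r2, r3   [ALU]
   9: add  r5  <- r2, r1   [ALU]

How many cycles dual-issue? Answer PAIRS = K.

0. and @i0  | WAW r0
1. ld @i1  | no-port MEM/MEM
2. st @i2  | no-port MEM/MEM
3. ld;add @i3,i4  | pair
4. and;st @i5,i6  | pair
5. xor;sub @i7,i8  | pair
6. add @i9  | tail

PAIRS = 3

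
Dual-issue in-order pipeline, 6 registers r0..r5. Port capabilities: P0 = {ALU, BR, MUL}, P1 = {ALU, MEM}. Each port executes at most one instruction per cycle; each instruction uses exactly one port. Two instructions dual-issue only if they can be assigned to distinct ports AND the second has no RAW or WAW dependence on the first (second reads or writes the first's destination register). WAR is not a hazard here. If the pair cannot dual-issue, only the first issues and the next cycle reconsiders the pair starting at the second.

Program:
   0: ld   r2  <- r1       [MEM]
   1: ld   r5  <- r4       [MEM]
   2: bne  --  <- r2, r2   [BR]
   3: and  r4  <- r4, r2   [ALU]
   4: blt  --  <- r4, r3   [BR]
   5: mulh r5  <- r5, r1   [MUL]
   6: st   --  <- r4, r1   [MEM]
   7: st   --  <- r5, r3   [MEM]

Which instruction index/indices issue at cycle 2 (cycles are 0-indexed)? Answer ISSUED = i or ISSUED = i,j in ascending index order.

ISSUED = 3

  cy0 -> i0 (ld.MEM) no-port MEM/MEM
  cy1 -> i1+i2 (ld.MEM/bne.BR) 2-wide
  cy2 -> i3 (and.ALU) RAW r4
  cy3 -> i4 (blt.BR) no-port BR/MUL
  cy4 -> i5+i6 (mulh.MUL/st.MEM) 2-wide
  cy5 -> i7 (st.MEM) tail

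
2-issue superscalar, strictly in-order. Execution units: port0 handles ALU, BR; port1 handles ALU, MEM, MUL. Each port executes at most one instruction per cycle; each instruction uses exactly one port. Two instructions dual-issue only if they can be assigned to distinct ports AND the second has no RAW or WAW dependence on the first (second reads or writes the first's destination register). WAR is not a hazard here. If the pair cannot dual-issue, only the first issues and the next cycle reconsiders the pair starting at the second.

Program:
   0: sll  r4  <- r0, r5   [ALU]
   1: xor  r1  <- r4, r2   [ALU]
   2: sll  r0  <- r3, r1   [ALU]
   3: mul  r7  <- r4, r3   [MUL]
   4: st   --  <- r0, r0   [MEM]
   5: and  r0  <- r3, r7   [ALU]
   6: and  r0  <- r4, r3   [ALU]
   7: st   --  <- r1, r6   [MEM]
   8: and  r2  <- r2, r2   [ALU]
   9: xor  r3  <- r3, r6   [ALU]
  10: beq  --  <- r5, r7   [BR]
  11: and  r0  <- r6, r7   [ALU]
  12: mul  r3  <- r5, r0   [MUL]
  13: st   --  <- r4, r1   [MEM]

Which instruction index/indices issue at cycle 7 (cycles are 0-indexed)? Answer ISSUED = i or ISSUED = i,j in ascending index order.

0. sll.ALU @i0  | RAW r4
1. xor.ALU @i1  | RAW r1
2. sll.ALU;mul.MUL @i2&i3  | dual
3. st.MEM;and.ALU @i4&i5  | dual
4. and.ALU;st.MEM @i6&i7  | dual
5. and.ALU;xor.ALU @i8&i9  | dual
6. beq.BR;and.ALU @i10&i11  | dual
7. mul.MUL @i12  | no-port MUL/MEM
8. st.MEM @i13  | tail

ISSUED = 12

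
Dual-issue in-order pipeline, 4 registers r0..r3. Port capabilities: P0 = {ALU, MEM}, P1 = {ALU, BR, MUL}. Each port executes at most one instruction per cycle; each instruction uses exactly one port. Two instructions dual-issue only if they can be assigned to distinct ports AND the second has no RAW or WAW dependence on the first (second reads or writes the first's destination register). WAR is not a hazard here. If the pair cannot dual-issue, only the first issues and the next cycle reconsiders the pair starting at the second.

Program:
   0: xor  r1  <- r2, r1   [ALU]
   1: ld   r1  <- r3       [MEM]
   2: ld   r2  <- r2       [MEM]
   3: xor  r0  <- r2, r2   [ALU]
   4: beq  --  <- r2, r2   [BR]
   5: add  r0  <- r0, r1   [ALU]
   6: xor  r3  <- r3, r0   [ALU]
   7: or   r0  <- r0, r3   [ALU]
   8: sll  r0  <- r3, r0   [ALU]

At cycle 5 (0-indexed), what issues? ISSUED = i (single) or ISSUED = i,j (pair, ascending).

ISSUED = 6

#0 head=0: xor.ALU i0 WAW r1
#1 head=1: ld.MEM i1 no-port MEM/MEM
#2 head=2: ld.MEM i2 RAW r2
#3 head=3: xor.ALU;beq.BR i3+i4 pair
#4 head=5: add.ALU i5 RAW r0
#5 head=6: xor.ALU i6 RAW r3
#6 head=7: or.ALU i7 RAW+WAW r0
#7 head=8: sll.ALU i8 tail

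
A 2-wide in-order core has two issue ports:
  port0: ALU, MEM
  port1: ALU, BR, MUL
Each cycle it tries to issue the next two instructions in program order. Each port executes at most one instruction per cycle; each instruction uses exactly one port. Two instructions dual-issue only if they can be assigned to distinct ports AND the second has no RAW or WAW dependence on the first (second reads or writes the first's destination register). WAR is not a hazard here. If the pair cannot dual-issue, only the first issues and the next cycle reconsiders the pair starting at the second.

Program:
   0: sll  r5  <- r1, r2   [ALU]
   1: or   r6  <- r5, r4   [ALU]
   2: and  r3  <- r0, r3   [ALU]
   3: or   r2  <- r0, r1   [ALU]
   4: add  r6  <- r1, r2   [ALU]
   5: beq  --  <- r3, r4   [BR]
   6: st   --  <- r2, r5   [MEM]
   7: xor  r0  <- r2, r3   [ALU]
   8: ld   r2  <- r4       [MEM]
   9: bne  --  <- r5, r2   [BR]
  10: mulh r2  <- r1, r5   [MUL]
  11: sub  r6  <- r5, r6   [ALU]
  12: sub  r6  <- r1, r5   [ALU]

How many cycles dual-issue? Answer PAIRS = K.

#0 head=0: sll.ALU i0 RAW r5
#1 head=1: or.ALU;and.ALU i1/i2 2-wide
#2 head=3: or.ALU i3 RAW r2
#3 head=4: add.ALU;beq.BR i4/i5 2-wide
#4 head=6: st.MEM;xor.ALU i6/i7 2-wide
#5 head=8: ld.MEM i8 RAW r2
#6 head=9: bne.BR i9 no-port BR/MUL
#7 head=10: mulh.MUL;sub.ALU i10/i11 2-wide
#8 head=12: sub.ALU i12 tail

PAIRS = 4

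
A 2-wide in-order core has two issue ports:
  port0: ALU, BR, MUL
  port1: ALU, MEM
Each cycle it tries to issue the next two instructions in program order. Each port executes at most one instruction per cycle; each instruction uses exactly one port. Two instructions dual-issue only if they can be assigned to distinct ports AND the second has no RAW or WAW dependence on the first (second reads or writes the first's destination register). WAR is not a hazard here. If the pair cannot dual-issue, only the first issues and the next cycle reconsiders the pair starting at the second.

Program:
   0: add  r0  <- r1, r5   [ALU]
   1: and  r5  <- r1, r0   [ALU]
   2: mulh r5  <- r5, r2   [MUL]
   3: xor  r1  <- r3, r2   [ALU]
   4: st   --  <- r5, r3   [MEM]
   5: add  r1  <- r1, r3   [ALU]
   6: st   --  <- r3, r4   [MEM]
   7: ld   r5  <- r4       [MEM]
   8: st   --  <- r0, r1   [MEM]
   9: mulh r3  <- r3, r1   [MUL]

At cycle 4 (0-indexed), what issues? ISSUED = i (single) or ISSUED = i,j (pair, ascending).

ISSUED = 6

  cy0 -> i0 (add.ALU) RAW r0
  cy1 -> i1 (and.ALU) RAW+WAW r5
  cy2 -> i2+i3 (mulh.MUL+xor.ALU) pair
  cy3 -> i4+i5 (st.MEM+add.ALU) pair
  cy4 -> i6 (st.MEM) no-port MEM/MEM
  cy5 -> i7 (ld.MEM) no-port MEM/MEM
  cy6 -> i8+i9 (st.MEM+mulh.MUL) pair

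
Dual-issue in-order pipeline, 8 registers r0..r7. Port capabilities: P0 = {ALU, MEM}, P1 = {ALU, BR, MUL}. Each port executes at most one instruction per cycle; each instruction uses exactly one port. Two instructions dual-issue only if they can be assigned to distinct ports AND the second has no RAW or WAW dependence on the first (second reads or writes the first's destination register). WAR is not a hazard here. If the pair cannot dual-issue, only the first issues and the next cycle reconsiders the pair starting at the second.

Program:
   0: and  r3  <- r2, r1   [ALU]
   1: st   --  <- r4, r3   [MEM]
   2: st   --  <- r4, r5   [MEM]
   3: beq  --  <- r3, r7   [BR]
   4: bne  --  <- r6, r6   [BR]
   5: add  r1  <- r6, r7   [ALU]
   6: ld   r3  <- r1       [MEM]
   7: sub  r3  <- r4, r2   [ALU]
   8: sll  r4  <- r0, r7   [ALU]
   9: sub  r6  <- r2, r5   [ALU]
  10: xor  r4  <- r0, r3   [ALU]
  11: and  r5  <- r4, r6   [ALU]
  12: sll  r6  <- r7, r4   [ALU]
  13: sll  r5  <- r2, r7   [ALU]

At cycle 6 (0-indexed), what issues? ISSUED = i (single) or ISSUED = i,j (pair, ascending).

c0: i0 and  RAW r3
c1: i1 st  no-port MEM/MEM
c2: i2/i3 st beq  2-wide
c3: i4/i5 bne add  2-wide
c4: i6 ld  WAW r3
c5: i7/i8 sub sll  2-wide
c6: i9/i10 sub xor  2-wide
c7: i11/i12 and sll  2-wide
c8: i13 sll  tail

ISSUED = 9,10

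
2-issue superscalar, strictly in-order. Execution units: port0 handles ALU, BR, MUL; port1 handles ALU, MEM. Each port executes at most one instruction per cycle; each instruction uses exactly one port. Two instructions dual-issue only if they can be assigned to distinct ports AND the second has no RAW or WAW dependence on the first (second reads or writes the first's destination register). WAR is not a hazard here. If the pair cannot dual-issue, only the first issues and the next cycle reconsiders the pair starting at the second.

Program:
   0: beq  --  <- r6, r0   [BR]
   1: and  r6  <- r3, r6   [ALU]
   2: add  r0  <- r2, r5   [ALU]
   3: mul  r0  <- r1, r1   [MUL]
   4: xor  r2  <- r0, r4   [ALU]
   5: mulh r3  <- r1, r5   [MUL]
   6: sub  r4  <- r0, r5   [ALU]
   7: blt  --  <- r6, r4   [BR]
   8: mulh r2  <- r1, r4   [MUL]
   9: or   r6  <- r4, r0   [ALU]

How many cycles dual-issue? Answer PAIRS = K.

PAIRS = 3

#0 head=0: beq and i0&i1 pair
#1 head=2: add i2 WAW r0
#2 head=3: mul i3 RAW r0
#3 head=4: xor mulh i4&i5 pair
#4 head=6: sub i6 RAW r4
#5 head=7: blt i7 no-port BR/MUL
#6 head=8: mulh or i8&i9 pair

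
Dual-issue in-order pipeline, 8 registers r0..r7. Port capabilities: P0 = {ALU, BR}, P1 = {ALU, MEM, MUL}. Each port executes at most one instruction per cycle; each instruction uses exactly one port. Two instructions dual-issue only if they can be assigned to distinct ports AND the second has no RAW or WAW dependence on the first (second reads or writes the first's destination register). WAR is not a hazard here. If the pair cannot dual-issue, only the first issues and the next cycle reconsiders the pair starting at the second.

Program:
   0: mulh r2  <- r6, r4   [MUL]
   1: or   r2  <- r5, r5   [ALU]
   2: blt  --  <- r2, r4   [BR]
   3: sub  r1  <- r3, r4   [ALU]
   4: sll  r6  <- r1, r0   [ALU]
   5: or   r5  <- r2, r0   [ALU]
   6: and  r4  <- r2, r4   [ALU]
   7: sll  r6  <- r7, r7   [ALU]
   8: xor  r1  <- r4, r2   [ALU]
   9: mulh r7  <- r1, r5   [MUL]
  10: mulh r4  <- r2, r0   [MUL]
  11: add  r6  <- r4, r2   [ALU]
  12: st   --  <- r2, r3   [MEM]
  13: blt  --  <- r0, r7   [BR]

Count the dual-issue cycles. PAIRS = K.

PAIRS = 4

t=0 i0:mulh.MUL ; WAW r2
t=1 i1:or.ALU ; RAW r2
t=2 i2/i3:blt.BR;sub.ALU ; dual
t=3 i4/i5:sll.ALU;or.ALU ; dual
t=4 i6/i7:and.ALU;sll.ALU ; dual
t=5 i8:xor.ALU ; RAW r1
t=6 i9:mulh.MUL ; no-port MUL/MUL
t=7 i10:mulh.MUL ; RAW r4
t=8 i11/i12:add.ALU;st.MEM ; dual
t=9 i13:blt.BR ; tail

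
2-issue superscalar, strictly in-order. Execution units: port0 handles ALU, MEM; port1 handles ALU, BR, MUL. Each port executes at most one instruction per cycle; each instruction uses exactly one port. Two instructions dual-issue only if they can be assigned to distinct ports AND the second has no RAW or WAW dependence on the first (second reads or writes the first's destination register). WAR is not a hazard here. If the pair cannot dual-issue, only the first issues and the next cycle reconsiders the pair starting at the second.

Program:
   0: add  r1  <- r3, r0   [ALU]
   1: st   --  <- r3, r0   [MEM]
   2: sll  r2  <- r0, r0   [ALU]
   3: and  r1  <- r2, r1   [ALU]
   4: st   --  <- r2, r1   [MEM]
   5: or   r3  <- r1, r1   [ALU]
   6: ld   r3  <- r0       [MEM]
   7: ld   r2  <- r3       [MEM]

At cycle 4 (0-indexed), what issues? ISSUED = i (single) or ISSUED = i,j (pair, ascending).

ISSUED = 6

0. add;st @i0,i1  | pair
1. sll @i2  | RAW r2
2. and @i3  | RAW r1
3. st;or @i4,i5  | pair
4. ld @i6  | no-port MEM/MEM
5. ld @i7  | tail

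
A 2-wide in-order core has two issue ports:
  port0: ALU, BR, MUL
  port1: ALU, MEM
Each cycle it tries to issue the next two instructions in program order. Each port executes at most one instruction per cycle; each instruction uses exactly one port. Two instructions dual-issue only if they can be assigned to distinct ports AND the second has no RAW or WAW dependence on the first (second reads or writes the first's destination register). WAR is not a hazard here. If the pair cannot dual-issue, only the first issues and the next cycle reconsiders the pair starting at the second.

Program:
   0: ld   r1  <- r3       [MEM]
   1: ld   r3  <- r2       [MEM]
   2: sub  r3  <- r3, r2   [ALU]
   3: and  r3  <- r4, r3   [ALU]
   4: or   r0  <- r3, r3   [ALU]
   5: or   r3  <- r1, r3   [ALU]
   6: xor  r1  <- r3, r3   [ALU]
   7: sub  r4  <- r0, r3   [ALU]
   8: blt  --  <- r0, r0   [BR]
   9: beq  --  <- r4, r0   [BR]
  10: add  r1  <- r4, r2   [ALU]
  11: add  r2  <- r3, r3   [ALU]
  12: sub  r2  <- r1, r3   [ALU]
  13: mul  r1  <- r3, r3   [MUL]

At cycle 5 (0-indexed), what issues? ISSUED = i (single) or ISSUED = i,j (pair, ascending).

t=0 i0:ld ; no-port MEM/MEM
t=1 i1:ld ; RAW+WAW r3
t=2 i2:sub ; RAW+WAW r3
t=3 i3:and ; RAW r3
t=4 i4/i5:or/or ; dual
t=5 i6/i7:xor/sub ; dual
t=6 i8:blt ; no-port BR/BR
t=7 i9/i10:beq/add ; dual
t=8 i11:add ; WAW r2
t=9 i12/i13:sub/mul ; dual

ISSUED = 6,7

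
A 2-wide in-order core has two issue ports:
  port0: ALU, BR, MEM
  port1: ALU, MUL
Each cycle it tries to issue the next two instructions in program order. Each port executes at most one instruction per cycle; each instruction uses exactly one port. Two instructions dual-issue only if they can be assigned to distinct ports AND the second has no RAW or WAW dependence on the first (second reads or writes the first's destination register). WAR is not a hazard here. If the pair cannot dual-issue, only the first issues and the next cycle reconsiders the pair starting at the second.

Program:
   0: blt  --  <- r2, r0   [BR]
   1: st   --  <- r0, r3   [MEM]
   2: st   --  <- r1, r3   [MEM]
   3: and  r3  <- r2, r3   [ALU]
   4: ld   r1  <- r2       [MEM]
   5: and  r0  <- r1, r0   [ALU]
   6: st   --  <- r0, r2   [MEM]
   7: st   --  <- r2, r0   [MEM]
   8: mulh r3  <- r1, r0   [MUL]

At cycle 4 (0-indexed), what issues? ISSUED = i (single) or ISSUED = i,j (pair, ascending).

[0] i0  blt.BR  -- no-port BR/MEM
[1] i1  st.MEM  -- no-port MEM/MEM
[2] i2/i3  st.MEM and.ALU  -- dual
[3] i4  ld.MEM  -- RAW r1
[4] i5  and.ALU  -- RAW r0
[5] i6  st.MEM  -- no-port MEM/MEM
[6] i7/i8  st.MEM mulh.MUL  -- dual

ISSUED = 5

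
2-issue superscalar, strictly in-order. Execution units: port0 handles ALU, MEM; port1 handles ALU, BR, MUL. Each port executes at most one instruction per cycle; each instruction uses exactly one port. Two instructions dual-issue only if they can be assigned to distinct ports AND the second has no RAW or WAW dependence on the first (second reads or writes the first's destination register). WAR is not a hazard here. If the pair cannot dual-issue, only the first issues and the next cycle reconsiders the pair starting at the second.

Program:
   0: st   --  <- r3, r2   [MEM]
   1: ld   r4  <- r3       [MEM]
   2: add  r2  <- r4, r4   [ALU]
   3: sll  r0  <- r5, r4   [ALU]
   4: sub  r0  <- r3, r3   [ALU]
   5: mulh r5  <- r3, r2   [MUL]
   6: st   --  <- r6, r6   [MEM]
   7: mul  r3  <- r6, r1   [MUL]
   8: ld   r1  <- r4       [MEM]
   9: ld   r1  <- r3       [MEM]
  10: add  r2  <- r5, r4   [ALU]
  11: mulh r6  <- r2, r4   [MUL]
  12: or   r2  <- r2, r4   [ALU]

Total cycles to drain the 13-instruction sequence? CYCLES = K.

CYCLES = 8

t=0 i0:st.MEM ; no-port MEM/MEM
t=1 i1:ld.MEM ; RAW r4
t=2 i2/i3:add.ALU/sll.ALU ; pair
t=3 i4/i5:sub.ALU/mulh.MUL ; pair
t=4 i6/i7:st.MEM/mul.MUL ; pair
t=5 i8:ld.MEM ; no-port MEM/MEM
t=6 i9/i10:ld.MEM/add.ALU ; pair
t=7 i11/i12:mulh.MUL/or.ALU ; pair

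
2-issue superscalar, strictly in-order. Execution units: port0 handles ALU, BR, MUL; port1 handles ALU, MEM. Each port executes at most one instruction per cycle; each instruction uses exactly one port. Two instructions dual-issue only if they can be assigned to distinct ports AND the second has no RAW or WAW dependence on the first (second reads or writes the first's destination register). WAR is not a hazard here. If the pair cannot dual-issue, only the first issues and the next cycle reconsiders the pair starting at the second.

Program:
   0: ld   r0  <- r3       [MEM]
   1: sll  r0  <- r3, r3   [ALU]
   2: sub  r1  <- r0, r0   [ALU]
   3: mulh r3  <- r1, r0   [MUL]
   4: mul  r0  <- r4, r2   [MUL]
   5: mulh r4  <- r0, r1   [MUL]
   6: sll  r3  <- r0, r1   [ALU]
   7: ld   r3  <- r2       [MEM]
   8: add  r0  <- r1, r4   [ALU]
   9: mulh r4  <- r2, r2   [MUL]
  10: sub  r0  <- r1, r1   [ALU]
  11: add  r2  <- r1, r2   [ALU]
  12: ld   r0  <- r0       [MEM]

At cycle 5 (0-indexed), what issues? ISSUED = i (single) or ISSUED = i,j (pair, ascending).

c0: i0 ld.MEM  WAW r0
c1: i1 sll.ALU  RAW r0
c2: i2 sub.ALU  RAW r1
c3: i3 mulh.MUL  no-port MUL/MUL
c4: i4 mul.MUL  no-port MUL/MUL
c5: i5,i6 mulh.MUL sll.ALU  dual
c6: i7,i8 ld.MEM add.ALU  dual
c7: i9,i10 mulh.MUL sub.ALU  dual
c8: i11,i12 add.ALU ld.MEM  dual

ISSUED = 5,6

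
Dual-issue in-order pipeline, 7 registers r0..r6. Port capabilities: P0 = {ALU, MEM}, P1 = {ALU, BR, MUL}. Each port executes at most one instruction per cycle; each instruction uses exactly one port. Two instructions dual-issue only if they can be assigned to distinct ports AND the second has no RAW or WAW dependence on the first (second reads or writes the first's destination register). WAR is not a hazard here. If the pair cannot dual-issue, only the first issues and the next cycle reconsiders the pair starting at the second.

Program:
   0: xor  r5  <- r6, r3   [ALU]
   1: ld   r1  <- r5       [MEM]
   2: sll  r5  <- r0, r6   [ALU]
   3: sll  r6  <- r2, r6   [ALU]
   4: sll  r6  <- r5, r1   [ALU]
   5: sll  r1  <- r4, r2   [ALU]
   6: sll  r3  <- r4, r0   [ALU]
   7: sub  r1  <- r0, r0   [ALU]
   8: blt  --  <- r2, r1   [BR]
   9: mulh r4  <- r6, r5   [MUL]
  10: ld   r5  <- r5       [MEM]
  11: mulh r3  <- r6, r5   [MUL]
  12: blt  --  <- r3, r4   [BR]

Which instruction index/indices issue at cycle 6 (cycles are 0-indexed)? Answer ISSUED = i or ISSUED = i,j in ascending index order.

  cy0 -> i0 (xor) RAW r5
  cy1 -> i1&i2 (ld+sll) 2-wide
  cy2 -> i3 (sll) WAW r6
  cy3 -> i4&i5 (sll+sll) 2-wide
  cy4 -> i6&i7 (sll+sub) 2-wide
  cy5 -> i8 (blt) no-port BR/MUL
  cy6 -> i9&i10 (mulh+ld) 2-wide
  cy7 -> i11 (mulh) no-port MUL/BR
  cy8 -> i12 (blt) tail

ISSUED = 9,10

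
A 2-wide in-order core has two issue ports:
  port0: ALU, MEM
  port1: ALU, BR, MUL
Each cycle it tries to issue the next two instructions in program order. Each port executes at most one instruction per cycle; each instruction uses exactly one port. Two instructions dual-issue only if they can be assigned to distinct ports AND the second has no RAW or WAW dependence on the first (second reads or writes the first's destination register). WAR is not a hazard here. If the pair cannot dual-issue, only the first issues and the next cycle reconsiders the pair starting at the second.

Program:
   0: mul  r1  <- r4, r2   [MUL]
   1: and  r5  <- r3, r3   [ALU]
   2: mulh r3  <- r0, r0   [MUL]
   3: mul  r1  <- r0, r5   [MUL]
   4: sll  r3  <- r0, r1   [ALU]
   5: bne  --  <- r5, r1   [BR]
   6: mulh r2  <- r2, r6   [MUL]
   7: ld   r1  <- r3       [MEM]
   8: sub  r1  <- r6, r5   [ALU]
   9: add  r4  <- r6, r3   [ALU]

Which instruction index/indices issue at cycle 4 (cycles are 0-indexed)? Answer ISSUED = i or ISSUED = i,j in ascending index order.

c0: i0&i1 mul.MUL/and.ALU  2-wide
c1: i2 mulh.MUL  no-port MUL/MUL
c2: i3 mul.MUL  RAW r1
c3: i4&i5 sll.ALU/bne.BR  2-wide
c4: i6&i7 mulh.MUL/ld.MEM  2-wide
c5: i8&i9 sub.ALU/add.ALU  2-wide

ISSUED = 6,7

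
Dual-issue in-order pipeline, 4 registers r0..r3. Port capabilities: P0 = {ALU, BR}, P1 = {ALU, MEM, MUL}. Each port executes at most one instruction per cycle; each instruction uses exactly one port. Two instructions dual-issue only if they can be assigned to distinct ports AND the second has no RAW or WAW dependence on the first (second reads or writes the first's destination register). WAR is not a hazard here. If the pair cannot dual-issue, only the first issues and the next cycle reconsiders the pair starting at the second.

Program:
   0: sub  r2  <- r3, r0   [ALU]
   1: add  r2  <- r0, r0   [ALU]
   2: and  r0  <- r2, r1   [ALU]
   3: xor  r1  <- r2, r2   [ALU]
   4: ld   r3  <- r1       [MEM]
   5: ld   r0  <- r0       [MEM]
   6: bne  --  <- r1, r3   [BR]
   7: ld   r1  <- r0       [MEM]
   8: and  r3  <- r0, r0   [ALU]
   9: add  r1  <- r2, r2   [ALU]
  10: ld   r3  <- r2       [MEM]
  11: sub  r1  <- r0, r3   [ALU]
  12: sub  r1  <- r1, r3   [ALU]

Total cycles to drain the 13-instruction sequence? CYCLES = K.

#0 head=0: sub i0 WAW r2
#1 head=1: add i1 RAW r2
#2 head=2: and+xor i2&i3 pair
#3 head=4: ld i4 no-port MEM/MEM
#4 head=5: ld+bne i5&i6 pair
#5 head=7: ld+and i7&i8 pair
#6 head=9: add+ld i9&i10 pair
#7 head=11: sub i11 RAW+WAW r1
#8 head=12: sub i12 tail

CYCLES = 9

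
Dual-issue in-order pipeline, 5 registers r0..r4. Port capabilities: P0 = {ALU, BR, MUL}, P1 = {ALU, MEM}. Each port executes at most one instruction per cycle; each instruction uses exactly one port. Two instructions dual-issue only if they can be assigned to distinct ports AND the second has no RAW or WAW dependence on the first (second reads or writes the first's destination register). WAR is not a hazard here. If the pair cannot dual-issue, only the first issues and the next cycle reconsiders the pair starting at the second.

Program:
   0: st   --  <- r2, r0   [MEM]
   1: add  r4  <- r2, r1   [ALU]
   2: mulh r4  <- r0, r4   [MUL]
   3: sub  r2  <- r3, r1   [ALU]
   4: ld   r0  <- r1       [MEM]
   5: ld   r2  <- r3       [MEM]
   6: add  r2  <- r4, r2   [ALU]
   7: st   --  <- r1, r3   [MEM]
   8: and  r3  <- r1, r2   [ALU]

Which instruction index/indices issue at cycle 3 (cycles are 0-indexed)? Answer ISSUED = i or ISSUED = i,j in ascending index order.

c0: i0,i1 st.MEM+add.ALU  dual
c1: i2,i3 mulh.MUL+sub.ALU  dual
c2: i4 ld.MEM  no-port MEM/MEM
c3: i5 ld.MEM  RAW+WAW r2
c4: i6,i7 add.ALU+st.MEM  dual
c5: i8 and.ALU  tail

ISSUED = 5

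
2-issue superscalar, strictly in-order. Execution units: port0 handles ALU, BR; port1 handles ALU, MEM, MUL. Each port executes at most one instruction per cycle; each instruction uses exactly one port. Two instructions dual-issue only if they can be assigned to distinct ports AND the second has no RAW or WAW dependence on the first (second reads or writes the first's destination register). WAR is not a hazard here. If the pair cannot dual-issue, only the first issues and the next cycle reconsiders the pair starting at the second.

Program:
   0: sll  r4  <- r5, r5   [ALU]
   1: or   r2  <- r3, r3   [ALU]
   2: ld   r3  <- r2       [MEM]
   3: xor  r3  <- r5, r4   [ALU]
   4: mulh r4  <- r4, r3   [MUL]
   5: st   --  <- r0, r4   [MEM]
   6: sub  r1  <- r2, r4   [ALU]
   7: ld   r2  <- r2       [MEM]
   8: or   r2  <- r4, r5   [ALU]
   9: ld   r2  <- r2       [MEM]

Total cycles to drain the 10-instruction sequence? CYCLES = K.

c0: i0,i1 sll;or  2-wide
c1: i2 ld  WAW r3
c2: i3 xor  RAW r3
c3: i4 mulh  no-port MUL/MEM
c4: i5,i6 st;sub  2-wide
c5: i7 ld  WAW r2
c6: i8 or  RAW+WAW r2
c7: i9 ld  tail

CYCLES = 8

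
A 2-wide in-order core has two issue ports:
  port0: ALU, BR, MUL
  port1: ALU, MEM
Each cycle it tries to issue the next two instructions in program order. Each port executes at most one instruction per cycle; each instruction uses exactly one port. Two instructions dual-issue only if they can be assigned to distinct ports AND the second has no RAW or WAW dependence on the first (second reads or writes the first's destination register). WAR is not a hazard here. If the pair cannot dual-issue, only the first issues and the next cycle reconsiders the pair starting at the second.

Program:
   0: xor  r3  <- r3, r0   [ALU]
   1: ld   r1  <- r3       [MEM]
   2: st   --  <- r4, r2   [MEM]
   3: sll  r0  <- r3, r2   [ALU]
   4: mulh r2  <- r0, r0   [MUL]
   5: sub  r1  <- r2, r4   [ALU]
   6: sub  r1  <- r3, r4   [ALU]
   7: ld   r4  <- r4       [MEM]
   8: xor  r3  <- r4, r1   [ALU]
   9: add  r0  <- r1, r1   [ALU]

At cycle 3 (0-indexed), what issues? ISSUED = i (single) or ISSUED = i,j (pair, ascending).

ISSUED = 4

[0] i0  xor  -- RAW r3
[1] i1  ld  -- no-port MEM/MEM
[2] i2/i3  st+sll  -- pair
[3] i4  mulh  -- RAW r2
[4] i5  sub  -- WAW r1
[5] i6/i7  sub+ld  -- pair
[6] i8/i9  xor+add  -- pair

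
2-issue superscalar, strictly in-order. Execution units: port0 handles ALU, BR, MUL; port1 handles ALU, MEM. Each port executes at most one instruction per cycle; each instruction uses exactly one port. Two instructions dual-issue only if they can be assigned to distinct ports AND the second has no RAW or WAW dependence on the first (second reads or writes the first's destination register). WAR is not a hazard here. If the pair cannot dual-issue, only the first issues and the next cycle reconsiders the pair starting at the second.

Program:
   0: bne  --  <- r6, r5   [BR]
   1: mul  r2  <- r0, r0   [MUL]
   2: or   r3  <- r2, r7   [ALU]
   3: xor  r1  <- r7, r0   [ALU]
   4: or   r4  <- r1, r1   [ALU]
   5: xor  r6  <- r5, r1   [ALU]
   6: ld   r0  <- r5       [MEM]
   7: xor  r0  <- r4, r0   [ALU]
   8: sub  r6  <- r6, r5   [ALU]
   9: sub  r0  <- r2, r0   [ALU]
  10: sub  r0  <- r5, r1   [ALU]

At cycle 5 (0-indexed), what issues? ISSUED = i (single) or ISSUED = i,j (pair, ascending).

ISSUED = 7,8

[0] i0  bne.BR  -- no-port BR/MUL
[1] i1  mul.MUL  -- RAW r2
[2] i2+i3  or.ALU xor.ALU  -- 2-wide
[3] i4+i5  or.ALU xor.ALU  -- 2-wide
[4] i6  ld.MEM  -- RAW+WAW r0
[5] i7+i8  xor.ALU sub.ALU  -- 2-wide
[6] i9  sub.ALU  -- WAW r0
[7] i10  sub.ALU  -- tail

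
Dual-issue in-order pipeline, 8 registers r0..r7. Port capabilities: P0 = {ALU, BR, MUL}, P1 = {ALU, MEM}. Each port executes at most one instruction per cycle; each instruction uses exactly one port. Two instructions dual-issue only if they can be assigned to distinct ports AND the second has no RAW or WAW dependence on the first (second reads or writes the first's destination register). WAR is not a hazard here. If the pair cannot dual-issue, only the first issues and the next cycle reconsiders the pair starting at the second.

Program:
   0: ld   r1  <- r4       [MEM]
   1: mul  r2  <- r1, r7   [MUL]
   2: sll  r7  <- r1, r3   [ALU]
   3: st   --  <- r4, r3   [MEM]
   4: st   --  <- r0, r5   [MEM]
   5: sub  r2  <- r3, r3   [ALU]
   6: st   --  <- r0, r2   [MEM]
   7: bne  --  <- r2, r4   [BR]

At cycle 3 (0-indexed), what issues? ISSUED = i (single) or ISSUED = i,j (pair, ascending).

ISSUED = 4,5

c0: i0 ld  RAW r1
c1: i1&i2 mul sll  2-wide
c2: i3 st  no-port MEM/MEM
c3: i4&i5 st sub  2-wide
c4: i6&i7 st bne  2-wide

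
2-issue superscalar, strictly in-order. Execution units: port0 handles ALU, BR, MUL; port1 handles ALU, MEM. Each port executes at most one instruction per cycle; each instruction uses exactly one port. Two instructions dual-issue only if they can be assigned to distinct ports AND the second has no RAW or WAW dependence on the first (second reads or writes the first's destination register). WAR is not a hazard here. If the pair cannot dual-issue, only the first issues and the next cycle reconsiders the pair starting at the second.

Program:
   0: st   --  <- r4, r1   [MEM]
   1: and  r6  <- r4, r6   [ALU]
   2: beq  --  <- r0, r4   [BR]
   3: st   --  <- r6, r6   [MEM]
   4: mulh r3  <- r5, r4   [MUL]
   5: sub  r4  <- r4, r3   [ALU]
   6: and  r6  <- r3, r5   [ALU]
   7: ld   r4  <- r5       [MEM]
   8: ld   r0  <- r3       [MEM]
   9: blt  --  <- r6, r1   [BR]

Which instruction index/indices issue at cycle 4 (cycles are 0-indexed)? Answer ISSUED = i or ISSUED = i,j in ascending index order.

ISSUED = 7

  cy0 -> i0+i1 (st and) 2-wide
  cy1 -> i2+i3 (beq st) 2-wide
  cy2 -> i4 (mulh) RAW r3
  cy3 -> i5+i6 (sub and) 2-wide
  cy4 -> i7 (ld) no-port MEM/MEM
  cy5 -> i8+i9 (ld blt) 2-wide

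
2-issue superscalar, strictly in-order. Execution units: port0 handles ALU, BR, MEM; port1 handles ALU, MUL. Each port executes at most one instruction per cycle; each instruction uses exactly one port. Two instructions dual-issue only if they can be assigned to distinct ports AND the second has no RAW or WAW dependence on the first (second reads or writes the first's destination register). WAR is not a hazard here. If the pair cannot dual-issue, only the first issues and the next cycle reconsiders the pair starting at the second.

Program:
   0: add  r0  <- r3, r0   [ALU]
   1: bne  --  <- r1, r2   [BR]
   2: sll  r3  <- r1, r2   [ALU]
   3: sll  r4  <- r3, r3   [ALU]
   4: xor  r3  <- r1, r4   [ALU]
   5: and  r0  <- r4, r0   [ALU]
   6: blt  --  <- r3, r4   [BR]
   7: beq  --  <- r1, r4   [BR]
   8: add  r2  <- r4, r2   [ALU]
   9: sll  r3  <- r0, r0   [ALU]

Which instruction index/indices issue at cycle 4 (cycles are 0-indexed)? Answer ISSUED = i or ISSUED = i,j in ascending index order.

c0: i0+i1 add.ALU/bne.BR  pair
c1: i2 sll.ALU  RAW r3
c2: i3 sll.ALU  RAW r4
c3: i4+i5 xor.ALU/and.ALU  pair
c4: i6 blt.BR  no-port BR/BR
c5: i7+i8 beq.BR/add.ALU  pair
c6: i9 sll.ALU  tail

ISSUED = 6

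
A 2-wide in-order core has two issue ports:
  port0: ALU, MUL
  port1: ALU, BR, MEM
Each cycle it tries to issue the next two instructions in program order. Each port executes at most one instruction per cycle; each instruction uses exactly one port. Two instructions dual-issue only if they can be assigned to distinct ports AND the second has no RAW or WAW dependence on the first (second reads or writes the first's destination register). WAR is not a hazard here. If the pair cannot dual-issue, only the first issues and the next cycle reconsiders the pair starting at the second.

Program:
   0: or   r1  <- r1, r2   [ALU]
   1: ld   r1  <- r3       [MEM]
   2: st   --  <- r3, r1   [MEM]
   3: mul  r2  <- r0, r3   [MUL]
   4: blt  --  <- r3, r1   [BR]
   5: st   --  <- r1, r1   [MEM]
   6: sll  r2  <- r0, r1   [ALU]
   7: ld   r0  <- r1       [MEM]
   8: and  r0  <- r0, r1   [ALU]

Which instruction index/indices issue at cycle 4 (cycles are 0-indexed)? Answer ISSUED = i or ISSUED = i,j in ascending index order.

0. or @i0  | WAW r1
1. ld @i1  | no-port MEM/MEM
2. st+mul @i2/i3  | 2-wide
3. blt @i4  | no-port BR/MEM
4. st+sll @i5/i6  | 2-wide
5. ld @i7  | RAW+WAW r0
6. and @i8  | tail

ISSUED = 5,6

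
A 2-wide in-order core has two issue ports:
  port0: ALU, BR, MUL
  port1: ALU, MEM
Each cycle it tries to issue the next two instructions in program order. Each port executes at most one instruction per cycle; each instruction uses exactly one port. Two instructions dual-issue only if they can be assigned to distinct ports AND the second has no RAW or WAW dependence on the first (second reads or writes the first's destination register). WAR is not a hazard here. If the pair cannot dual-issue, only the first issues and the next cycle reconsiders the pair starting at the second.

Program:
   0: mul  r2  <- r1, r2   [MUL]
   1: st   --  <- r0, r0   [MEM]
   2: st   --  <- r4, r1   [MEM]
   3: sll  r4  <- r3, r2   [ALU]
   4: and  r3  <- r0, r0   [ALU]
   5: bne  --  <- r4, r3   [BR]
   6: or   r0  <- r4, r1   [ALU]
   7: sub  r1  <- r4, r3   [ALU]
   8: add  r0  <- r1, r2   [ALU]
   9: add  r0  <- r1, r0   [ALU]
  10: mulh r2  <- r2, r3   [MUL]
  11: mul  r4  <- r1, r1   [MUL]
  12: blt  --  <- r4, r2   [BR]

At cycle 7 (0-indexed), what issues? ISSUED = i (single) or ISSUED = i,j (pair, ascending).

ISSUED = 11

  cy0 -> i0+i1 (mul.MUL st.MEM) pair
  cy1 -> i2+i3 (st.MEM sll.ALU) pair
  cy2 -> i4 (and.ALU) RAW r3
  cy3 -> i5+i6 (bne.BR or.ALU) pair
  cy4 -> i7 (sub.ALU) RAW r1
  cy5 -> i8 (add.ALU) RAW+WAW r0
  cy6 -> i9+i10 (add.ALU mulh.MUL) pair
  cy7 -> i11 (mul.MUL) no-port MUL/BR
  cy8 -> i12 (blt.BR) tail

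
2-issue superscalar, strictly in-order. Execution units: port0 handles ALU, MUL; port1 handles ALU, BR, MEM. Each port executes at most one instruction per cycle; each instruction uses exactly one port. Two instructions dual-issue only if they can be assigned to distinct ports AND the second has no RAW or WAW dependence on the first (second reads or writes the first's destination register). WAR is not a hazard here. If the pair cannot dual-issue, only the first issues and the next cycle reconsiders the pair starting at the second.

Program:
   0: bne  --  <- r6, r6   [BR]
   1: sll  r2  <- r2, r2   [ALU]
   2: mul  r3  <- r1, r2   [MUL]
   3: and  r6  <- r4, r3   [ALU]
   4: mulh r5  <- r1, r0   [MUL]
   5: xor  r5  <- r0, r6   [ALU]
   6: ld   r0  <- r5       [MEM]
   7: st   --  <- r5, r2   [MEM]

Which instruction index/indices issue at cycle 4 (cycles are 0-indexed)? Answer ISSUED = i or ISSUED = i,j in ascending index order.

ISSUED = 6

c0: i0&i1 bne sll  2-wide
c1: i2 mul  RAW r3
c2: i3&i4 and mulh  2-wide
c3: i5 xor  RAW r5
c4: i6 ld  no-port MEM/MEM
c5: i7 st  tail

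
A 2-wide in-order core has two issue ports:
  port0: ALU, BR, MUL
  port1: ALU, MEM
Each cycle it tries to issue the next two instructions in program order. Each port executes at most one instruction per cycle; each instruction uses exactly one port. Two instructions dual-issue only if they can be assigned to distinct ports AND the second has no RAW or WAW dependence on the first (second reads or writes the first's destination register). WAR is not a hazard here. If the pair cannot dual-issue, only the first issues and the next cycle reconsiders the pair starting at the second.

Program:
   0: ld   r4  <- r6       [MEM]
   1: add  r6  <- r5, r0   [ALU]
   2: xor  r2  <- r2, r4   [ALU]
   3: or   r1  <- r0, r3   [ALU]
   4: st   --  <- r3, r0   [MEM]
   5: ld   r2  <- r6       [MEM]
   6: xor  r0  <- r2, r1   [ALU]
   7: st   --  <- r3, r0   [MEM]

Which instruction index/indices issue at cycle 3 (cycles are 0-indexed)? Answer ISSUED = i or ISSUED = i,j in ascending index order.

ISSUED = 5

c0: i0,i1 ld+add  pair
c1: i2,i3 xor+or  pair
c2: i4 st  no-port MEM/MEM
c3: i5 ld  RAW r2
c4: i6 xor  RAW r0
c5: i7 st  tail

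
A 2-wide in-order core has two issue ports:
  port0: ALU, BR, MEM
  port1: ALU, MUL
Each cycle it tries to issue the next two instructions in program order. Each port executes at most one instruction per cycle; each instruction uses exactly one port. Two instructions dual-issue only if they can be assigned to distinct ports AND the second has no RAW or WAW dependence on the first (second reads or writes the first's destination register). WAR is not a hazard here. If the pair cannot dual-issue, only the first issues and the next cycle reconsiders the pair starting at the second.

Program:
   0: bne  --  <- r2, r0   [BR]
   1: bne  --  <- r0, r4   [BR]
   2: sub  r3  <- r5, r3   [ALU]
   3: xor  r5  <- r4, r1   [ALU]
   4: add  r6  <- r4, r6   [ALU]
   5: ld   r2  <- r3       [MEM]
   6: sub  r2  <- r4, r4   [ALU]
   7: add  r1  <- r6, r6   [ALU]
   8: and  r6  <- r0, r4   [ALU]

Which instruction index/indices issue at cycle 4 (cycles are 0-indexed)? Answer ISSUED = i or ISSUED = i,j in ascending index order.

ISSUED = 6,7

#0 head=0: bne.BR i0 no-port BR/BR
#1 head=1: bne.BR+sub.ALU i1+i2 2-wide
#2 head=3: xor.ALU+add.ALU i3+i4 2-wide
#3 head=5: ld.MEM i5 WAW r2
#4 head=6: sub.ALU+add.ALU i6+i7 2-wide
#5 head=8: and.ALU i8 tail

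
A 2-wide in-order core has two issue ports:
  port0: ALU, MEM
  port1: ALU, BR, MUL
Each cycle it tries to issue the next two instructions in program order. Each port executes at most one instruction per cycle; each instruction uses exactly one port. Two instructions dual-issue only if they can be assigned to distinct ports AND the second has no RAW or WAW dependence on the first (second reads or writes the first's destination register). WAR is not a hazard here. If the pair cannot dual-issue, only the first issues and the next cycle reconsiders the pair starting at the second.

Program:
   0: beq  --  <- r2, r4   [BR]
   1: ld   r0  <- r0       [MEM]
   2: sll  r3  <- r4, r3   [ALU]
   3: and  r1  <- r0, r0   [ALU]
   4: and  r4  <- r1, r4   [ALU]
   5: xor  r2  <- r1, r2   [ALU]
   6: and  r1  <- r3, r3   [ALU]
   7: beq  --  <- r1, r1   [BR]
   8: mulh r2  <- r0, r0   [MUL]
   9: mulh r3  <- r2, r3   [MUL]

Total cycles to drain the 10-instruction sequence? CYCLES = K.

CYCLES = 7

  cy0 -> i0+i1 (beq.BR/ld.MEM) dual
  cy1 -> i2+i3 (sll.ALU/and.ALU) dual
  cy2 -> i4+i5 (and.ALU/xor.ALU) dual
  cy3 -> i6 (and.ALU) RAW r1
  cy4 -> i7 (beq.BR) no-port BR/MUL
  cy5 -> i8 (mulh.MUL) no-port MUL/MUL
  cy6 -> i9 (mulh.MUL) tail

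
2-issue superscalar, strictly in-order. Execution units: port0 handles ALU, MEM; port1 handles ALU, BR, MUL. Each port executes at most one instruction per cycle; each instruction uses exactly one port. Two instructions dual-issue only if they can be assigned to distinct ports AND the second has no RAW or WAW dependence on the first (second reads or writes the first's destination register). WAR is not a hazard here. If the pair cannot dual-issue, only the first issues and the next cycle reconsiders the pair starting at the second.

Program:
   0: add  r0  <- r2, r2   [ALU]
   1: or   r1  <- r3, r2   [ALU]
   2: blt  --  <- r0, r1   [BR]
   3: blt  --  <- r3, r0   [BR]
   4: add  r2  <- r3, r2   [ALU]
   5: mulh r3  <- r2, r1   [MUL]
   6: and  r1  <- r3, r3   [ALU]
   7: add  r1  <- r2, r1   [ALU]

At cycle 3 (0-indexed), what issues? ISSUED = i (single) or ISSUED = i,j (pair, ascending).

0. add or @i0&i1  | 2-wide
1. blt @i2  | no-port BR/BR
2. blt add @i3&i4  | 2-wide
3. mulh @i5  | RAW r3
4. and @i6  | RAW+WAW r1
5. add @i7  | tail

ISSUED = 5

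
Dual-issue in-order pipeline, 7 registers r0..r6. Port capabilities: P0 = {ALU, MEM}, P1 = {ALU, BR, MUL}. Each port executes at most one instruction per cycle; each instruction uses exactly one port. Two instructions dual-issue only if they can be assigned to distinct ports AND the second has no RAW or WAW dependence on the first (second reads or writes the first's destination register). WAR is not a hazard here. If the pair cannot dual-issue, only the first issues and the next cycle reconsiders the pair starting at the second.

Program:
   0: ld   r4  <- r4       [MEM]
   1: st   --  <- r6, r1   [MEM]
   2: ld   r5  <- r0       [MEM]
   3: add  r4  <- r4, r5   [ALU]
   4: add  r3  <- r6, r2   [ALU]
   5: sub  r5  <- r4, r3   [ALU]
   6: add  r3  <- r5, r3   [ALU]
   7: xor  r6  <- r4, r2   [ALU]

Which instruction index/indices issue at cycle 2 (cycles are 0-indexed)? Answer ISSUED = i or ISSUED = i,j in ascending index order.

0. ld.MEM @i0  | no-port MEM/MEM
1. st.MEM @i1  | no-port MEM/MEM
2. ld.MEM @i2  | RAW r5
3. add.ALU add.ALU @i3,i4  | 2-wide
4. sub.ALU @i5  | RAW r5
5. add.ALU xor.ALU @i6,i7  | 2-wide

ISSUED = 2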